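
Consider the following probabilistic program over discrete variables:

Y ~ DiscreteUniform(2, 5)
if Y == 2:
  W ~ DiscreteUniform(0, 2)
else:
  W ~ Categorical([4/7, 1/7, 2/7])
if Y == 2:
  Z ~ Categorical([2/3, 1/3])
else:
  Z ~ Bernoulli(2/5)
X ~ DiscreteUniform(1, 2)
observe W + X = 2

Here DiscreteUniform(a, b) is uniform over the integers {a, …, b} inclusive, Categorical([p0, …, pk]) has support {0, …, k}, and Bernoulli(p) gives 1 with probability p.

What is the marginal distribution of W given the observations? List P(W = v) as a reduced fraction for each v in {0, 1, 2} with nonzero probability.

Enumerate traces; 16 have nonzero weight after conditioning:
  (Y=2, W=0, Z=0, X=2) weight 1/36
  (Y=2, W=0, Z=1, X=2) weight 1/72
  (Y=2, W=1, Z=0, X=1) weight 1/36
  (Y=2, W=1, Z=1, X=1) weight 1/72
  (Y=3, W=0, Z=0, X=2) weight 3/70
  (Y=3, W=0, Z=1, X=2) weight 1/35
  (Y=3, W=1, Z=0, X=1) weight 3/280
  (Y=3, W=1, Z=1, X=1) weight 1/140
  … 8 more
Group by W:
  weight(W=0) = 43/168
  weight(W=1) = 2/21
Total weight = 43/168 + 2/21 = 59/168
P(W=0 | obs) = 43/168 / 59/168 = 43/59
P(W=1 | obs) = 2/21 / 59/168 = 16/59

P(W=0) = 43/59, P(W=1) = 16/59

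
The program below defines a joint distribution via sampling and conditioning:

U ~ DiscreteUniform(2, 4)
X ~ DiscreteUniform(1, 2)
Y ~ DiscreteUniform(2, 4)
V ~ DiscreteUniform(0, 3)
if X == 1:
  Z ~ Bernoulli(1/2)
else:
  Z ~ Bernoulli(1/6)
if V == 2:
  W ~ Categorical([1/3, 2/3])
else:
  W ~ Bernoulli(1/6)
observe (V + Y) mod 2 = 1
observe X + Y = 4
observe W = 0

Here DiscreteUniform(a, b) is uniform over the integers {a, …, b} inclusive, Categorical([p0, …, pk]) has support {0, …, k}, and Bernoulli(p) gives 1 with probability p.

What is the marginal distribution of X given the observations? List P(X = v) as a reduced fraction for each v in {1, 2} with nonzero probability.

Enumerate traces; 24 have nonzero weight after conditioning:
  (U=2, X=1, Y=3, V=0, Z=0, W=0) weight 5/864
  (U=2, X=1, Y=3, V=0, Z=1, W=0) weight 5/864
  (U=2, X=1, Y=3, V=2, Z=0, W=0) weight 1/432
  (U=2, X=1, Y=3, V=2, Z=1, W=0) weight 1/432
  (U=2, X=2, Y=2, V=1, Z=0, W=0) weight 25/2592
  (U=2, X=2, Y=2, V=1, Z=1, W=0) weight 5/2592
  (U=2, X=2, Y=2, V=3, Z=0, W=0) weight 25/2592
  (U=2, X=2, Y=2, V=3, Z=1, W=0) weight 5/2592
  … 16 more
Group by X:
  weight(X=1) = 7/144
  weight(X=2) = 5/72
Total weight = 7/144 + 5/72 = 17/144
P(X=1 | obs) = 7/144 / 17/144 = 7/17
P(X=2 | obs) = 5/72 / 17/144 = 10/17

P(X=1) = 7/17, P(X=2) = 10/17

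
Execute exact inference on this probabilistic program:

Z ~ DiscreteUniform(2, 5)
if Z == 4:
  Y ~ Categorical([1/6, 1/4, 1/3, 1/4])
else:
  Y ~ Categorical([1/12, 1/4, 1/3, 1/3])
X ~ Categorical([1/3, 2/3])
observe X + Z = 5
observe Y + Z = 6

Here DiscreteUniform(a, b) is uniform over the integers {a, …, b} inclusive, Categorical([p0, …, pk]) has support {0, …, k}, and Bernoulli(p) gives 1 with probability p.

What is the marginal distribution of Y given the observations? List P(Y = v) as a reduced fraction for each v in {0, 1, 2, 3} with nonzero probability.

Enumerate traces; 2 have nonzero weight after conditioning:
  (Z=4, Y=2, X=1) weight 1/18
  (Z=5, Y=1, X=0) weight 1/48
Group by Y:
  weight(Y=1) = 1/48
  weight(Y=2) = 1/18
Total weight = 1/48 + 1/18 = 11/144
P(Y=1 | obs) = 1/48 / 11/144 = 3/11
P(Y=2 | obs) = 1/18 / 11/144 = 8/11

P(Y=1) = 3/11, P(Y=2) = 8/11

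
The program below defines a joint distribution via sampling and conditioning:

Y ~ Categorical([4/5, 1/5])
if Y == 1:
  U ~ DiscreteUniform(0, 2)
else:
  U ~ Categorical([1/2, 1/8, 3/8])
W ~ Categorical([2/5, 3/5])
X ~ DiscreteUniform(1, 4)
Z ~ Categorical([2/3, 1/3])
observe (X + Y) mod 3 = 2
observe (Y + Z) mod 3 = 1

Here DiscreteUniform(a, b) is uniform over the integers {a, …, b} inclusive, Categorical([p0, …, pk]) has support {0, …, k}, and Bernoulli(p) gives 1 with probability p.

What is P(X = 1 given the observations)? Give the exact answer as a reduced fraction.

Enumerate traces; 18 have nonzero weight after conditioning:
  (Y=0, U=0, W=0, X=2, Z=1) weight 1/75
  (Y=0, U=0, W=1, X=2, Z=1) weight 1/50
  (Y=0, U=1, W=0, X=2, Z=1) weight 1/300
  (Y=0, U=1, W=1, X=2, Z=1) weight 1/200
  (Y=0, U=2, W=0, X=2, Z=1) weight 1/100
  (Y=0, U=2, W=1, X=2, Z=1) weight 3/200
  (Y=1, U=0, W=0, X=1, Z=0) weight 1/225
  (Y=1, U=0, W=0, X=4, Z=0) weight 1/225
  … 10 more
Group by X:
  weight(X=1) = 1/30
  weight(X=2) = 1/15
  weight(X=4) = 1/30
Total weight = 1/30 + 1/15 + 1/30 = 2/15
P(X=1 | obs) = 1/30 / 2/15 = 1/4
P(X=2 | obs) = 1/15 / 2/15 = 1/2
P(X=4 | obs) = 1/30 / 2/15 = 1/4

P(X = 1 | obs) = 1/4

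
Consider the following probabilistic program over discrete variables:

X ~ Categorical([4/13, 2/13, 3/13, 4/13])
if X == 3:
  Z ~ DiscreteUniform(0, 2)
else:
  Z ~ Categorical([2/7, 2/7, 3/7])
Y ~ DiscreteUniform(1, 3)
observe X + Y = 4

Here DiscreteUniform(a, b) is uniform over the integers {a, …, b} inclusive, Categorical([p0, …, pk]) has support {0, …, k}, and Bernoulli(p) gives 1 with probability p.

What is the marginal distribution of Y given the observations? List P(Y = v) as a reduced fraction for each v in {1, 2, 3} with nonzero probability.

Enumerate traces; 9 have nonzero weight after conditioning:
  (X=1, Z=0, Y=3) weight 4/273
  (X=1, Z=1, Y=3) weight 4/273
  (X=1, Z=2, Y=3) weight 2/91
  (X=2, Z=0, Y=2) weight 2/91
  (X=2, Z=1, Y=2) weight 2/91
  (X=2, Z=2, Y=2) weight 3/91
  (X=3, Z=0, Y=1) weight 4/117
  (X=3, Z=1, Y=1) weight 4/117
  … 1 more
Group by Y:
  weight(Y=1) = 4/39
  weight(Y=2) = 1/13
  weight(Y=3) = 2/39
Total weight = 4/39 + 1/13 + 2/39 = 3/13
P(Y=1 | obs) = 4/39 / 3/13 = 4/9
P(Y=2 | obs) = 1/13 / 3/13 = 1/3
P(Y=3 | obs) = 2/39 / 3/13 = 2/9

P(Y=1) = 4/9, P(Y=2) = 1/3, P(Y=3) = 2/9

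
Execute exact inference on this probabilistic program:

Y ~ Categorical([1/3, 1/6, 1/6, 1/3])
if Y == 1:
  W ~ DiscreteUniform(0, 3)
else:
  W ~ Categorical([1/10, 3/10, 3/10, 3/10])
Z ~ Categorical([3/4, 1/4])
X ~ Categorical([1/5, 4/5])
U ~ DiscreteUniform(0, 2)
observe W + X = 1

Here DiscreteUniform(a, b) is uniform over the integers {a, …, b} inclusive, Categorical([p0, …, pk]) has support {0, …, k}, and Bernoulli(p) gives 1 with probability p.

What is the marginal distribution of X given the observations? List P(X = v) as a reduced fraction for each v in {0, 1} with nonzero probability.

Enumerate traces; 48 have nonzero weight after conditioning:
  (Y=0, W=0, Z=0, X=1, U=0) weight 1/150
  (Y=0, W=0, Z=0, X=1, U=1) weight 1/150
  (Y=0, W=0, Z=0, X=1, U=2) weight 1/150
  (Y=0, W=0, Z=1, X=1, U=0) weight 1/450
  (Y=0, W=0, Z=1, X=1, U=1) weight 1/450
  (Y=0, W=0, Z=1, X=1, U=2) weight 1/450
  (Y=0, W=1, Z=0, X=0, U=0) weight 1/200
  (Y=0, W=1, Z=0, X=0, U=1) weight 1/200
  … 40 more
Group by X:
  weight(X=0) = 7/120
  weight(X=1) = 1/10
Total weight = 7/120 + 1/10 = 19/120
P(X=0 | obs) = 7/120 / 19/120 = 7/19
P(X=1 | obs) = 1/10 / 19/120 = 12/19

P(X=0) = 7/19, P(X=1) = 12/19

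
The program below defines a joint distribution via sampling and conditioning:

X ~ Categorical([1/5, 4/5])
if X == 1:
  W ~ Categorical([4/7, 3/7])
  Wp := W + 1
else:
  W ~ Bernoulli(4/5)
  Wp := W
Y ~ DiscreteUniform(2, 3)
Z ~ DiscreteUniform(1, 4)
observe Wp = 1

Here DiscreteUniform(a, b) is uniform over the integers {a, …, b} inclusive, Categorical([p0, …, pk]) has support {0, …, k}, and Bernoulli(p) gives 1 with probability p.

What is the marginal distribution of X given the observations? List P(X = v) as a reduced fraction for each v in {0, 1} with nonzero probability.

Enumerate traces; 16 have nonzero weight after conditioning:
  (X=0, W=1, Y=2, Z=1) weight 1/50
  (X=0, W=1, Y=2, Z=2) weight 1/50
  (X=0, W=1, Y=2, Z=3) weight 1/50
  (X=0, W=1, Y=2, Z=4) weight 1/50
  (X=0, W=1, Y=3, Z=1) weight 1/50
  (X=0, W=1, Y=3, Z=2) weight 1/50
  (X=0, W=1, Y=3, Z=3) weight 1/50
  (X=0, W=1, Y=3, Z=4) weight 1/50
  (X=1, W=0, Y=2, Z=1) weight 2/35
  … 7 more
Group by X:
  weight(X=0) = 4/25
  weight(X=1) = 16/35
Total weight = 4/25 + 16/35 = 108/175
P(X=0 | obs) = 4/25 / 108/175 = 7/27
P(X=1 | obs) = 16/35 / 108/175 = 20/27

P(X=0) = 7/27, P(X=1) = 20/27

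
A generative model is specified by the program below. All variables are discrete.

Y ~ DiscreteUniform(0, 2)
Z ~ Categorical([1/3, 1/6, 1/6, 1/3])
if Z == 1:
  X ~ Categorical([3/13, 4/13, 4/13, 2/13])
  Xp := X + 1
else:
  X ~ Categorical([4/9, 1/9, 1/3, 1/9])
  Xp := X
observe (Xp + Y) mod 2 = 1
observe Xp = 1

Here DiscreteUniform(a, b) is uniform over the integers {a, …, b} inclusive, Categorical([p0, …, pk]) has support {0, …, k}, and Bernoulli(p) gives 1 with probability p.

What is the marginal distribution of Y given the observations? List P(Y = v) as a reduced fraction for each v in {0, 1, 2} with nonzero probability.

Enumerate traces; 8 have nonzero weight after conditioning:
  (Y=0, Z=0, X=1) weight 1/81
  (Y=0, Z=1, X=0) weight 1/78
  (Y=0, Z=2, X=1) weight 1/162
  (Y=0, Z=3, X=1) weight 1/81
  (Y=2, Z=0, X=1) weight 1/81
  (Y=2, Z=1, X=0) weight 1/78
  (Y=2, Z=2, X=1) weight 1/162
  (Y=2, Z=3, X=1) weight 1/81
Group by Y:
  weight(Y=0) = 46/1053
  weight(Y=2) = 46/1053
Total weight = 46/1053 + 46/1053 = 92/1053
P(Y=0 | obs) = 46/1053 / 92/1053 = 1/2
P(Y=2 | obs) = 46/1053 / 92/1053 = 1/2

P(Y=0) = 1/2, P(Y=2) = 1/2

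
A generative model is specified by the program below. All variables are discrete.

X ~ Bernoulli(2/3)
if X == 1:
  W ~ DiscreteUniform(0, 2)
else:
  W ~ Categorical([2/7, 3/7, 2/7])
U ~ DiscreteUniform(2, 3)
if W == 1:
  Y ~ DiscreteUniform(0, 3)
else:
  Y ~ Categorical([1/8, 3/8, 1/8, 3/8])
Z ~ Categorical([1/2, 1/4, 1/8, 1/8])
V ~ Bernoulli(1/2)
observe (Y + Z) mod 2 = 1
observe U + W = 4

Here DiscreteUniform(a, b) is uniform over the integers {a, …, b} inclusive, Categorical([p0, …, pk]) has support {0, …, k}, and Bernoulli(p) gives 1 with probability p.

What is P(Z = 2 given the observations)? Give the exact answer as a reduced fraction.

Enumerate traces; 64 have nonzero weight after conditioning:
  (X=0, W=1, U=3, Y=0, Z=1, V=0) weight 1/448
  (X=0, W=1, U=3, Y=0, Z=1, V=1) weight 1/448
  (X=0, W=1, U=3, Y=0, Z=3, V=0) weight 1/896
  (X=0, W=1, U=3, Y=0, Z=3, V=1) weight 1/896
  (X=0, W=1, U=3, Y=1, Z=0, V=0) weight 1/224
  (X=0, W=1, U=3, Y=1, Z=0, V=1) weight 1/224
  (X=0, W=1, U=3, Y=1, Z=2, V=0) weight 1/896
  (X=0, W=1, U=3, Y=1, Z=2, V=1) weight 1/896
  … 56 more
Group by Z:
  weight(Z=0) = 53/504
  weight(Z=1) = 11/336
  weight(Z=2) = 53/2016
  weight(Z=3) = 11/672
Total weight = 53/504 + 11/336 + 53/2016 + 11/672 = 13/72
P(Z=0 | obs) = 53/504 / 13/72 = 53/91
P(Z=1 | obs) = 11/336 / 13/72 = 33/182
P(Z=2 | obs) = 53/2016 / 13/72 = 53/364
P(Z=3 | obs) = 11/672 / 13/72 = 33/364

P(Z = 2 | obs) = 53/364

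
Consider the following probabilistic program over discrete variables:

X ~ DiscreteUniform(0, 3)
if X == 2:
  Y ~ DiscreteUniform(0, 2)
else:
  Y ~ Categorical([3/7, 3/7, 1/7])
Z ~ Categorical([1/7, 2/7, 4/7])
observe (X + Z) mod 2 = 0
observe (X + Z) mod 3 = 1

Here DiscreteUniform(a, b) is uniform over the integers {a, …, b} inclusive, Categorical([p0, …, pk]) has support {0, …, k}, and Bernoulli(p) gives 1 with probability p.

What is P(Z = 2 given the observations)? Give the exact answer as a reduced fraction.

Enumerate traces; 6 have nonzero weight after conditioning:
  (X=2, Y=0, Z=2) weight 1/21
  (X=2, Y=1, Z=2) weight 1/21
  (X=2, Y=2, Z=2) weight 1/21
  (X=3, Y=0, Z=1) weight 3/98
  (X=3, Y=1, Z=1) weight 3/98
  (X=3, Y=2, Z=1) weight 1/98
Group by Z:
  weight(Z=1) = 1/14
  weight(Z=2) = 1/7
Total weight = 1/14 + 1/7 = 3/14
P(Z=1 | obs) = 1/14 / 3/14 = 1/3
P(Z=2 | obs) = 1/7 / 3/14 = 2/3

P(Z = 2 | obs) = 2/3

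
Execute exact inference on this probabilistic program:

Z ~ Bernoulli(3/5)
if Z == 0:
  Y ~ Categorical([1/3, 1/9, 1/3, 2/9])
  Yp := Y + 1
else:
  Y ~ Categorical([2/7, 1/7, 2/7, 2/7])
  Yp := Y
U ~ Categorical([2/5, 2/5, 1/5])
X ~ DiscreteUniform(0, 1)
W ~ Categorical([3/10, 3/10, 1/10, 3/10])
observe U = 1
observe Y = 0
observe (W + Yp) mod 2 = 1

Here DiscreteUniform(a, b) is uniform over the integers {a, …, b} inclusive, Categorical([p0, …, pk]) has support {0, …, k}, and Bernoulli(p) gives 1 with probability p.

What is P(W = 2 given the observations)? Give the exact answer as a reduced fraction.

Enumerate traces; 8 have nonzero weight after conditioning:
  (Z=0, Y=0, U=1, X=0, W=0) weight 1/125
  (Z=0, Y=0, U=1, X=0, W=2) weight 1/375
  (Z=0, Y=0, U=1, X=1, W=0) weight 1/125
  (Z=0, Y=0, U=1, X=1, W=2) weight 1/375
  (Z=1, Y=0, U=1, X=0, W=1) weight 9/875
  (Z=1, Y=0, U=1, X=0, W=3) weight 9/875
  (Z=1, Y=0, U=1, X=1, W=1) weight 9/875
  (Z=1, Y=0, U=1, X=1, W=3) weight 9/875
Group by W:
  weight(W=0) = 2/125
  weight(W=1) = 18/875
  weight(W=2) = 2/375
  weight(W=3) = 18/875
Total weight = 2/125 + 18/875 + 2/375 + 18/875 = 164/2625
P(W=0 | obs) = 2/125 / 164/2625 = 21/82
P(W=1 | obs) = 18/875 / 164/2625 = 27/82
P(W=2 | obs) = 2/375 / 164/2625 = 7/82
P(W=3 | obs) = 18/875 / 164/2625 = 27/82

P(W = 2 | obs) = 7/82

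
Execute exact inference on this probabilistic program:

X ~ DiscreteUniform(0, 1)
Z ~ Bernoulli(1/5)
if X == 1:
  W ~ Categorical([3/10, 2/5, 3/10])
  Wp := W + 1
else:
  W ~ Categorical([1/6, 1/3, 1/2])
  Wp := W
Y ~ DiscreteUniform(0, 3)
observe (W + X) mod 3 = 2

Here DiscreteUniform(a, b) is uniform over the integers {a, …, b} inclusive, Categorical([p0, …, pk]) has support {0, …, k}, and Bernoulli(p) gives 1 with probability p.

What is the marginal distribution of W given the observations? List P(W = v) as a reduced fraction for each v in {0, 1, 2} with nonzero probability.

P(W=1) = 4/9, P(W=2) = 5/9

Enumerate traces; 16 have nonzero weight after conditioning:
  (X=0, Z=0, W=2, Y=0) weight 1/20
  (X=0, Z=0, W=2, Y=1) weight 1/20
  (X=0, Z=0, W=2, Y=2) weight 1/20
  (X=0, Z=0, W=2, Y=3) weight 1/20
  (X=0, Z=1, W=2, Y=0) weight 1/80
  (X=0, Z=1, W=2, Y=1) weight 1/80
  (X=0, Z=1, W=2, Y=2) weight 1/80
  (X=0, Z=1, W=2, Y=3) weight 1/80
  (X=1, Z=0, W=1, Y=0) weight 1/25
  … 7 more
Group by W:
  weight(W=1) = 1/5
  weight(W=2) = 1/4
Total weight = 1/5 + 1/4 = 9/20
P(W=1 | obs) = 1/5 / 9/20 = 4/9
P(W=2 | obs) = 1/4 / 9/20 = 5/9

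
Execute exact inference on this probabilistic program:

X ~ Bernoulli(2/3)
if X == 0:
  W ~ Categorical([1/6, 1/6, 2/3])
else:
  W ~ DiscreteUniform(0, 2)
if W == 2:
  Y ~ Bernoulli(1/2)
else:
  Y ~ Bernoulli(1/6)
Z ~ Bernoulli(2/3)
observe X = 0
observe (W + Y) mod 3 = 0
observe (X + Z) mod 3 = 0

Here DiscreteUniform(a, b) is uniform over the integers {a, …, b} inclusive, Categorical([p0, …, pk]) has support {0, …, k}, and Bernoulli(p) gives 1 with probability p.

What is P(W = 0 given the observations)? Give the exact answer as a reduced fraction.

P(W = 0 | obs) = 5/17

Enumerate traces; 2 have nonzero weight after conditioning:
  (X=0, W=0, Y=0, Z=0) weight 5/324
  (X=0, W=2, Y=1, Z=0) weight 1/27
Group by W:
  weight(W=0) = 5/324
  weight(W=2) = 1/27
Total weight = 5/324 + 1/27 = 17/324
P(W=0 | obs) = 5/324 / 17/324 = 5/17
P(W=2 | obs) = 1/27 / 17/324 = 12/17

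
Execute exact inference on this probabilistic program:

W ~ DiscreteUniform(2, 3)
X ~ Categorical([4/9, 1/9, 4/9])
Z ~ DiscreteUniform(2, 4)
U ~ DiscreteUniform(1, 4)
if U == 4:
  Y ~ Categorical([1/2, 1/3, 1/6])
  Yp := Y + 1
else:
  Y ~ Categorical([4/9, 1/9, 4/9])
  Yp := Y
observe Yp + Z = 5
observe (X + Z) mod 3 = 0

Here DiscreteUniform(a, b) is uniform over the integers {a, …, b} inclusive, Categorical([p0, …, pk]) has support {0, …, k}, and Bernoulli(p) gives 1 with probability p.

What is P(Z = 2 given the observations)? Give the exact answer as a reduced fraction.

P(Z = 2 | obs) = 1/61

Enumerate traces; 18 have nonzero weight after conditioning:
  (W=2, X=0, Z=3, U=1, Y=2) weight 2/243
  (W=2, X=0, Z=3, U=2, Y=2) weight 2/243
  (W=2, X=0, Z=3, U=3, Y=2) weight 2/243
  (W=2, X=0, Z=3, U=4, Y=1) weight 1/162
  (W=2, X=1, Z=2, U=4, Y=2) weight 1/1296
  (W=2, X=2, Z=4, U=1, Y=1) weight 1/486
  (W=2, X=2, Z=4, U=2, Y=1) weight 1/486
  (W=2, X=2, Z=4, U=3, Y=1) weight 1/486
  … 10 more
Group by Z:
  weight(Z=2) = 1/648
  weight(Z=3) = 5/81
  weight(Z=4) = 5/162
Total weight = 1/648 + 5/81 + 5/162 = 61/648
P(Z=2 | obs) = 1/648 / 61/648 = 1/61
P(Z=3 | obs) = 5/81 / 61/648 = 40/61
P(Z=4 | obs) = 5/162 / 61/648 = 20/61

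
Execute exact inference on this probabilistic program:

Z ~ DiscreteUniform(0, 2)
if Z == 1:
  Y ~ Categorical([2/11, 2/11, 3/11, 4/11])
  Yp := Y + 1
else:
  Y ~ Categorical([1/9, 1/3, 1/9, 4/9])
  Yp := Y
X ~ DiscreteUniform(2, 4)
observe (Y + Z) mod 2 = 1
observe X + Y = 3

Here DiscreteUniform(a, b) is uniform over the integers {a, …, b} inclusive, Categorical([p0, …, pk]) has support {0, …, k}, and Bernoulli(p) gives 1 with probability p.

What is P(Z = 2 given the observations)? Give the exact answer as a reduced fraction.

P(Z = 2 | obs) = 11/28

Enumerate traces; 3 have nonzero weight after conditioning:
  (Z=0, Y=1, X=2) weight 1/27
  (Z=1, Y=0, X=3) weight 2/99
  (Z=2, Y=1, X=2) weight 1/27
Group by Z:
  weight(Z=0) = 1/27
  weight(Z=1) = 2/99
  weight(Z=2) = 1/27
Total weight = 1/27 + 2/99 + 1/27 = 28/297
P(Z=0 | obs) = 1/27 / 28/297 = 11/28
P(Z=1 | obs) = 2/99 / 28/297 = 3/14
P(Z=2 | obs) = 1/27 / 28/297 = 11/28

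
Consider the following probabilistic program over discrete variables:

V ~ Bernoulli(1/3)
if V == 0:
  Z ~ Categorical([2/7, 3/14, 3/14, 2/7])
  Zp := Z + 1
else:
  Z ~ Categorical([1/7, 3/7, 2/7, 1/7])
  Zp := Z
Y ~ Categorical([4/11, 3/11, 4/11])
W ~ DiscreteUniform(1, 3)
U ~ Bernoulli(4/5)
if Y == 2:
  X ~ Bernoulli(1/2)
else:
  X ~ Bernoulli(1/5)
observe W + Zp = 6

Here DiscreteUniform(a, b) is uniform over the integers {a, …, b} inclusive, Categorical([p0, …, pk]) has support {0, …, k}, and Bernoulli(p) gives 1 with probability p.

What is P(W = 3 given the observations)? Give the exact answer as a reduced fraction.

Enumerate traces; 36 have nonzero weight after conditioning:
  (V=0, Z=2, Y=0, W=3, U=0, X=0) weight 16/5775
  (V=0, Z=2, Y=0, W=3, U=0, X=1) weight 4/5775
  (V=0, Z=2, Y=0, W=3, U=1, X=0) weight 64/5775
  (V=0, Z=2, Y=0, W=3, U=1, X=1) weight 16/5775
  (V=0, Z=2, Y=1, W=3, U=0, X=0) weight 4/1925
  (V=0, Z=2, Y=1, W=3, U=0, X=1) weight 1/1925
  (V=0, Z=2, Y=1, W=3, U=1, X=0) weight 16/1925
  (V=0, Z=2, Y=1, W=3, U=1, X=1) weight 4/1925
  (V=0, Z=3, Y=0, W=2, U=0, X=0) weight 64/17325
  … 27 more
Group by W:
  weight(W=2) = 4/63
  weight(W=3) = 4/63
Total weight = 4/63 + 4/63 = 8/63
P(W=2 | obs) = 4/63 / 8/63 = 1/2
P(W=3 | obs) = 4/63 / 8/63 = 1/2

P(W = 3 | obs) = 1/2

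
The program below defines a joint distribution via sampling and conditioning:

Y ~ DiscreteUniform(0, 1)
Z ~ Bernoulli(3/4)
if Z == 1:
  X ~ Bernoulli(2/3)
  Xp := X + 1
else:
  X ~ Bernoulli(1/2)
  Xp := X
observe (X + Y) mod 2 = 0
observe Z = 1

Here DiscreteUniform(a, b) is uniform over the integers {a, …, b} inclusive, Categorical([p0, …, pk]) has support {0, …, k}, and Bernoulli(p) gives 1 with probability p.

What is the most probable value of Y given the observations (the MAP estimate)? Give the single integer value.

argmax_v P(Y = v | obs) = 1

Enumerate traces; 2 have nonzero weight after conditioning:
  (Y=0, Z=1, X=0) weight 1/8
  (Y=1, Z=1, X=1) weight 1/4
Group by Y:
  weight(Y=0) = 1/8
  weight(Y=1) = 1/4
Total weight = 1/8 + 1/4 = 3/8
P(Y=0 | obs) = 1/8 / 3/8 = 1/3
P(Y=1 | obs) = 1/4 / 3/8 = 2/3
argmax = 1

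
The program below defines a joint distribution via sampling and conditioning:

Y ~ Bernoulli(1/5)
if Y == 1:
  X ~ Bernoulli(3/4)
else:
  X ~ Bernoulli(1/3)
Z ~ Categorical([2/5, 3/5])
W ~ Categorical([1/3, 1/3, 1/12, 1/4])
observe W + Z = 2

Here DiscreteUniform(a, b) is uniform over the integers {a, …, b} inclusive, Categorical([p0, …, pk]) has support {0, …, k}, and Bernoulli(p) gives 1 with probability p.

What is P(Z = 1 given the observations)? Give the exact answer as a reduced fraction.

P(Z = 1 | obs) = 6/7

Enumerate traces; 8 have nonzero weight after conditioning:
  (Y=0, X=0, Z=0, W=2) weight 4/225
  (Y=0, X=0, Z=1, W=1) weight 8/75
  (Y=0, X=1, Z=0, W=2) weight 2/225
  (Y=0, X=1, Z=1, W=1) weight 4/75
  (Y=1, X=0, Z=0, W=2) weight 1/600
  (Y=1, X=0, Z=1, W=1) weight 1/100
  (Y=1, X=1, Z=0, W=2) weight 1/200
  (Y=1, X=1, Z=1, W=1) weight 3/100
Group by Z:
  weight(Z=0) = 1/30
  weight(Z=1) = 1/5
Total weight = 1/30 + 1/5 = 7/30
P(Z=0 | obs) = 1/30 / 7/30 = 1/7
P(Z=1 | obs) = 1/5 / 7/30 = 6/7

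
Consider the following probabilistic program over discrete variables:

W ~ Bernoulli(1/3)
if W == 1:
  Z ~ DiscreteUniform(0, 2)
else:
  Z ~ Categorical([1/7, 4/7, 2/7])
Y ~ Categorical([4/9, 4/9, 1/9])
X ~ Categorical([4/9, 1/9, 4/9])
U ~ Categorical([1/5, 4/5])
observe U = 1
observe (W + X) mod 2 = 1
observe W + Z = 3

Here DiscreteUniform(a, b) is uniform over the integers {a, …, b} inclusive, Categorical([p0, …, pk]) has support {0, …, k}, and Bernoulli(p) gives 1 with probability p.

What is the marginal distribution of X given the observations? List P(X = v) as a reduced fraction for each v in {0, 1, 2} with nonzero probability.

Enumerate traces; 6 have nonzero weight after conditioning:
  (W=1, Z=2, Y=0, X=0, U=1) weight 64/3645
  (W=1, Z=2, Y=0, X=2, U=1) weight 64/3645
  (W=1, Z=2, Y=1, X=0, U=1) weight 64/3645
  (W=1, Z=2, Y=1, X=2, U=1) weight 64/3645
  (W=1, Z=2, Y=2, X=0, U=1) weight 16/3645
  (W=1, Z=2, Y=2, X=2, U=1) weight 16/3645
Group by X:
  weight(X=0) = 16/405
  weight(X=2) = 16/405
Total weight = 16/405 + 16/405 = 32/405
P(X=0 | obs) = 16/405 / 32/405 = 1/2
P(X=2 | obs) = 16/405 / 32/405 = 1/2

P(X=0) = 1/2, P(X=2) = 1/2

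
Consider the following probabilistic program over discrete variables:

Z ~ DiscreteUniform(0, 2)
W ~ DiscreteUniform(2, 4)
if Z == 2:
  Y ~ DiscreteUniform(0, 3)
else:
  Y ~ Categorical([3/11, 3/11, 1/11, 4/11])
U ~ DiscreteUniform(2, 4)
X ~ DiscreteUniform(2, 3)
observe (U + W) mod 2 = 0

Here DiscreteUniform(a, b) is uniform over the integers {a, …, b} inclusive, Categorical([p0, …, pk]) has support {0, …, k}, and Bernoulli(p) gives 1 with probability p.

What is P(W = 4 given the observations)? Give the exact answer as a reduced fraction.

P(W = 4 | obs) = 2/5

Enumerate traces; 120 have nonzero weight after conditioning:
  (Z=0, W=2, Y=0, U=2, X=2) weight 1/198
  (Z=0, W=2, Y=0, U=2, X=3) weight 1/198
  (Z=0, W=2, Y=0, U=4, X=2) weight 1/198
  (Z=0, W=2, Y=0, U=4, X=3) weight 1/198
  (Z=0, W=2, Y=1, U=2, X=2) weight 1/198
  (Z=0, W=2, Y=1, U=2, X=3) weight 1/198
  (Z=0, W=2, Y=1, U=4, X=2) weight 1/198
  (Z=0, W=2, Y=1, U=4, X=3) weight 1/198
  (Z=0, W=3, Y=0, U=3, X=2) weight 1/198
  (Z=0, W=4, Y=0, U=2, X=2) weight 1/198
  … 110 more
Group by W:
  weight(W=2) = 2/9
  weight(W=3) = 1/9
  weight(W=4) = 2/9
Total weight = 2/9 + 1/9 + 2/9 = 5/9
P(W=2 | obs) = 2/9 / 5/9 = 2/5
P(W=3 | obs) = 1/9 / 5/9 = 1/5
P(W=4 | obs) = 2/9 / 5/9 = 2/5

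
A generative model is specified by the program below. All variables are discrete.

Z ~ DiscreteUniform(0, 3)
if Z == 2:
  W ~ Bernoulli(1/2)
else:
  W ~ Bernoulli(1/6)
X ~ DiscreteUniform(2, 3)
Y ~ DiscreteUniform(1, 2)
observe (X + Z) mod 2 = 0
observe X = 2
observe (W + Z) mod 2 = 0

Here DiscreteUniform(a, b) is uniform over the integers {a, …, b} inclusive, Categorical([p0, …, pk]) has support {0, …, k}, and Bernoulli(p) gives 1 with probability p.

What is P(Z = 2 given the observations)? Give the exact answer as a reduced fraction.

Enumerate traces; 4 have nonzero weight after conditioning:
  (Z=0, W=0, X=2, Y=1) weight 5/96
  (Z=0, W=0, X=2, Y=2) weight 5/96
  (Z=2, W=0, X=2, Y=1) weight 1/32
  (Z=2, W=0, X=2, Y=2) weight 1/32
Group by Z:
  weight(Z=0) = 5/48
  weight(Z=2) = 1/16
Total weight = 5/48 + 1/16 = 1/6
P(Z=0 | obs) = 5/48 / 1/6 = 5/8
P(Z=2 | obs) = 1/16 / 1/6 = 3/8

P(Z = 2 | obs) = 3/8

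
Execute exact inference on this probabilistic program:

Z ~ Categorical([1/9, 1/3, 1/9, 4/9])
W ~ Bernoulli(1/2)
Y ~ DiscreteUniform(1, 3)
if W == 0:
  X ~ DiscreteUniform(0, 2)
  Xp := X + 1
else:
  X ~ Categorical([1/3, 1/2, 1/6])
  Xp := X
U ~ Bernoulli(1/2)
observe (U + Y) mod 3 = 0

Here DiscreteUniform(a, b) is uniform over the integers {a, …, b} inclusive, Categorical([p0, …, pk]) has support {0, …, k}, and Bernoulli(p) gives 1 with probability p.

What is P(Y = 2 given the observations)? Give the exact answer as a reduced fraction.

P(Y = 2 | obs) = 1/2

Enumerate traces; 48 have nonzero weight after conditioning:
  (Z=0, W=0, Y=2, X=0, U=1) weight 1/324
  (Z=0, W=0, Y=2, X=1, U=1) weight 1/324
  (Z=0, W=0, Y=2, X=2, U=1) weight 1/324
  (Z=0, W=0, Y=3, X=0, U=0) weight 1/324
  (Z=0, W=0, Y=3, X=1, U=0) weight 1/324
  (Z=0, W=0, Y=3, X=2, U=0) weight 1/324
  (Z=0, W=1, Y=2, X=0, U=1) weight 1/324
  (Z=0, W=1, Y=2, X=1, U=1) weight 1/216
  … 40 more
Group by Y:
  weight(Y=2) = 1/6
  weight(Y=3) = 1/6
Total weight = 1/6 + 1/6 = 1/3
P(Y=2 | obs) = 1/6 / 1/3 = 1/2
P(Y=3 | obs) = 1/6 / 1/3 = 1/2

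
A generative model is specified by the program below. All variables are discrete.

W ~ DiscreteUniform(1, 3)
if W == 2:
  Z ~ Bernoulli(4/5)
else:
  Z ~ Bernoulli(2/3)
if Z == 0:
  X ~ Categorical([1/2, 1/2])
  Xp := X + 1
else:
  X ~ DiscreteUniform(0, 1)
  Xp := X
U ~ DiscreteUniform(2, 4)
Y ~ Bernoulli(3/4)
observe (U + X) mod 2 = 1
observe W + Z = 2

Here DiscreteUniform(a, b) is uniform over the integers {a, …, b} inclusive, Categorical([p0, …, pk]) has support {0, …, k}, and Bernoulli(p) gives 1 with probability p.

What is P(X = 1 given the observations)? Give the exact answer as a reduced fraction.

Enumerate traces; 12 have nonzero weight after conditioning:
  (W=1, Z=1, X=0, U=3, Y=0) weight 1/108
  (W=1, Z=1, X=0, U=3, Y=1) weight 1/36
  (W=1, Z=1, X=1, U=2, Y=0) weight 1/108
  (W=1, Z=1, X=1, U=2, Y=1) weight 1/36
  (W=1, Z=1, X=1, U=4, Y=0) weight 1/108
  (W=1, Z=1, X=1, U=4, Y=1) weight 1/36
  (W=2, Z=0, X=0, U=3, Y=0) weight 1/360
  (W=2, Z=0, X=0, U=3, Y=1) weight 1/120
  … 4 more
Group by X:
  weight(X=0) = 13/270
  weight(X=1) = 13/135
Total weight = 13/270 + 13/135 = 13/90
P(X=0 | obs) = 13/270 / 13/90 = 1/3
P(X=1 | obs) = 13/135 / 13/90 = 2/3

P(X = 1 | obs) = 2/3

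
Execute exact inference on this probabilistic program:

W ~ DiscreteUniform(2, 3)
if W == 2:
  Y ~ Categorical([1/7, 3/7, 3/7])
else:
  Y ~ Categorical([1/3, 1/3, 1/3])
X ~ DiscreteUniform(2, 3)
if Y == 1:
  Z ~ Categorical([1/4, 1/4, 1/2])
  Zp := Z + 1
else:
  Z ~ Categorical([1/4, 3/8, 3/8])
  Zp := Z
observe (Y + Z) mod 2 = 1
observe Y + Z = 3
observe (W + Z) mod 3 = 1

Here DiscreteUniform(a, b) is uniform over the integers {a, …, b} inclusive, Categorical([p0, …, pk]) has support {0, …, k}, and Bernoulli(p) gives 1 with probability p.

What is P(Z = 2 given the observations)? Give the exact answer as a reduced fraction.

P(Z = 2 | obs) = 12/19

Enumerate traces; 4 have nonzero weight after conditioning:
  (W=2, Y=1, X=2, Z=2) weight 3/56
  (W=2, Y=1, X=3, Z=2) weight 3/56
  (W=3, Y=2, X=2, Z=1) weight 1/32
  (W=3, Y=2, X=3, Z=1) weight 1/32
Group by Z:
  weight(Z=1) = 1/16
  weight(Z=2) = 3/28
Total weight = 1/16 + 3/28 = 19/112
P(Z=1 | obs) = 1/16 / 19/112 = 7/19
P(Z=2 | obs) = 3/28 / 19/112 = 12/19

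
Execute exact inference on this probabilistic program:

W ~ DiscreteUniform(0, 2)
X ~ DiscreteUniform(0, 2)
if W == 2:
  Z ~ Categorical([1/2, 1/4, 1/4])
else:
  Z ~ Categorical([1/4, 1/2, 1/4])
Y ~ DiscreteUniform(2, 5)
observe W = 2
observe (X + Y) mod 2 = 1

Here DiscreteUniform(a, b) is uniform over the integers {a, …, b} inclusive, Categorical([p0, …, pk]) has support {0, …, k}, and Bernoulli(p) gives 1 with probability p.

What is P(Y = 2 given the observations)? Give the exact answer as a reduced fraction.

Enumerate traces; 18 have nonzero weight after conditioning:
  (W=2, X=0, Z=0, Y=3) weight 1/72
  (W=2, X=0, Z=0, Y=5) weight 1/72
  (W=2, X=0, Z=1, Y=3) weight 1/144
  (W=2, X=0, Z=1, Y=5) weight 1/144
  (W=2, X=0, Z=2, Y=3) weight 1/144
  (W=2, X=0, Z=2, Y=5) weight 1/144
  (W=2, X=1, Z=0, Y=2) weight 1/72
  (W=2, X=1, Z=0, Y=4) weight 1/72
  … 10 more
Group by Y:
  weight(Y=2) = 1/36
  weight(Y=3) = 1/18
  weight(Y=4) = 1/36
  weight(Y=5) = 1/18
Total weight = 1/36 + 1/18 + 1/36 + 1/18 = 1/6
P(Y=2 | obs) = 1/36 / 1/6 = 1/6
P(Y=3 | obs) = 1/18 / 1/6 = 1/3
P(Y=4 | obs) = 1/36 / 1/6 = 1/6
P(Y=5 | obs) = 1/18 / 1/6 = 1/3

P(Y = 2 | obs) = 1/6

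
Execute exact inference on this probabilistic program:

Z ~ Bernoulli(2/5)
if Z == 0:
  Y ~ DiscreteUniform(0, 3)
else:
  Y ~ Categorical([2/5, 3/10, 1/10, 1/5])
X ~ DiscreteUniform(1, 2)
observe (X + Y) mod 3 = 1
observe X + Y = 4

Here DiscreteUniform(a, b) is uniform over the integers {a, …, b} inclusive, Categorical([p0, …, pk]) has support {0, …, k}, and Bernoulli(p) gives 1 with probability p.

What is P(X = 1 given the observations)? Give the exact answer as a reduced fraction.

P(X = 1 | obs) = 23/42

Enumerate traces; 4 have nonzero weight after conditioning:
  (Z=0, Y=2, X=2) weight 3/40
  (Z=0, Y=3, X=1) weight 3/40
  (Z=1, Y=2, X=2) weight 1/50
  (Z=1, Y=3, X=1) weight 1/25
Group by X:
  weight(X=1) = 23/200
  weight(X=2) = 19/200
Total weight = 23/200 + 19/200 = 21/100
P(X=1 | obs) = 23/200 / 21/100 = 23/42
P(X=2 | obs) = 19/200 / 21/100 = 19/42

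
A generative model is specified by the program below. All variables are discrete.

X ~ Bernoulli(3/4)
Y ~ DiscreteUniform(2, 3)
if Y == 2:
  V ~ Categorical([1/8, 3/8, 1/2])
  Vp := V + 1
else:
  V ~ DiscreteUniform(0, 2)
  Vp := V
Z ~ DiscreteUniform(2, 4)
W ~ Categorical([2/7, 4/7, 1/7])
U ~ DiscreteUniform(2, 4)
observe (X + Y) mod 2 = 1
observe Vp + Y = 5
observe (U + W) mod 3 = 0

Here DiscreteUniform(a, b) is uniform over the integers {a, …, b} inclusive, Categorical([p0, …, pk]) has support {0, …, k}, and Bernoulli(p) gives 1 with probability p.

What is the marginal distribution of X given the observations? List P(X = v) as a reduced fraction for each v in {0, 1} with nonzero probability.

P(X=0) = 2/11, P(X=1) = 9/11

Enumerate traces; 18 have nonzero weight after conditioning:
  (X=0, Y=3, V=2, Z=2, W=0, U=3) weight 1/756
  (X=0, Y=3, V=2, Z=2, W=1, U=2) weight 1/378
  (X=0, Y=3, V=2, Z=2, W=2, U=4) weight 1/1512
  (X=0, Y=3, V=2, Z=3, W=0, U=3) weight 1/756
  (X=0, Y=3, V=2, Z=3, W=1, U=2) weight 1/378
  (X=0, Y=3, V=2, Z=3, W=2, U=4) weight 1/1512
  (X=0, Y=3, V=2, Z=4, W=0, U=3) weight 1/756
  (X=0, Y=3, V=2, Z=4, W=1, U=2) weight 1/378
  (X=1, Y=2, V=2, Z=2, W=0, U=3) weight 1/168
  … 9 more
Group by X:
  weight(X=0) = 1/72
  weight(X=1) = 1/16
Total weight = 1/72 + 1/16 = 11/144
P(X=0 | obs) = 1/72 / 11/144 = 2/11
P(X=1 | obs) = 1/16 / 11/144 = 9/11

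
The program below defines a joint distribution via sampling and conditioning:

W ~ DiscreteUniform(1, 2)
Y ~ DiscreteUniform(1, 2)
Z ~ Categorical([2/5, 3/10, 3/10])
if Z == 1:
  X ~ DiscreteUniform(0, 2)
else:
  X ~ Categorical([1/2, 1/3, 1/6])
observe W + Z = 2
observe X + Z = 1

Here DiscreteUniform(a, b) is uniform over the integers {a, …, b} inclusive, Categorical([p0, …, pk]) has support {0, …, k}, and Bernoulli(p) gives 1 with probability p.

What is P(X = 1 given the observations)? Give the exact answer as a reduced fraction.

Enumerate traces; 4 have nonzero weight after conditioning:
  (W=1, Y=1, Z=1, X=0) weight 1/40
  (W=1, Y=2, Z=1, X=0) weight 1/40
  (W=2, Y=1, Z=0, X=1) weight 1/30
  (W=2, Y=2, Z=0, X=1) weight 1/30
Group by X:
  weight(X=0) = 1/20
  weight(X=1) = 1/15
Total weight = 1/20 + 1/15 = 7/60
P(X=0 | obs) = 1/20 / 7/60 = 3/7
P(X=1 | obs) = 1/15 / 7/60 = 4/7

P(X = 1 | obs) = 4/7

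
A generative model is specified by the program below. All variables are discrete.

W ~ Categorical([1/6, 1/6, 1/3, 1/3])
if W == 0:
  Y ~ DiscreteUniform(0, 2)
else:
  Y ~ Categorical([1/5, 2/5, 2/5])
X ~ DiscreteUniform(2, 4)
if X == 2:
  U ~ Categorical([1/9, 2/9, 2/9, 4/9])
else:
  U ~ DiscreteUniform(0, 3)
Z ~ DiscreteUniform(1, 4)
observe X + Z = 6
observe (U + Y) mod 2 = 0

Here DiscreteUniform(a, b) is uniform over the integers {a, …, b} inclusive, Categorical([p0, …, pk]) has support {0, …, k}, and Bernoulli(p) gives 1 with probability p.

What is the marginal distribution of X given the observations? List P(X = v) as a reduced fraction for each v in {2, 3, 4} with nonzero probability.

P(X=2) = 25/79, P(X=3) = 27/79, P(X=4) = 27/79

Enumerate traces; 72 have nonzero weight after conditioning:
  (W=0, Y=0, X=2, U=0, Z=4) weight 1/1944
  (W=0, Y=0, X=2, U=2, Z=4) weight 1/972
  (W=0, Y=0, X=3, U=0, Z=3) weight 1/864
  (W=0, Y=0, X=3, U=2, Z=3) weight 1/864
  (W=0, Y=0, X=4, U=0, Z=2) weight 1/864
  (W=0, Y=0, X=4, U=2, Z=2) weight 1/864
  (W=0, Y=1, X=2, U=1, Z=4) weight 1/972
  (W=0, Y=1, X=2, U=3, Z=4) weight 1/486
  … 64 more
Group by X:
  weight(X=2) = 25/648
  weight(X=3) = 1/24
  weight(X=4) = 1/24
Total weight = 25/648 + 1/24 + 1/24 = 79/648
P(X=2 | obs) = 25/648 / 79/648 = 25/79
P(X=3 | obs) = 1/24 / 79/648 = 27/79
P(X=4 | obs) = 1/24 / 79/648 = 27/79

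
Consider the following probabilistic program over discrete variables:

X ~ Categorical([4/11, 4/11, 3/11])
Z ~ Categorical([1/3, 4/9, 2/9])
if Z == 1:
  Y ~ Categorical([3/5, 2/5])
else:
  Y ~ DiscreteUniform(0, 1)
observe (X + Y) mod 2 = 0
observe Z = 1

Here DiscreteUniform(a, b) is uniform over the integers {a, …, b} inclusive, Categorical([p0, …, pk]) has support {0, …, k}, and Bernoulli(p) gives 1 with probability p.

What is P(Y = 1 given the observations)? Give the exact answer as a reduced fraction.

P(Y = 1 | obs) = 8/29

Enumerate traces; 3 have nonzero weight after conditioning:
  (X=0, Z=1, Y=0) weight 16/165
  (X=1, Z=1, Y=1) weight 32/495
  (X=2, Z=1, Y=0) weight 4/55
Group by Y:
  weight(Y=0) = 28/165
  weight(Y=1) = 32/495
Total weight = 28/165 + 32/495 = 116/495
P(Y=0 | obs) = 28/165 / 116/495 = 21/29
P(Y=1 | obs) = 32/495 / 116/495 = 8/29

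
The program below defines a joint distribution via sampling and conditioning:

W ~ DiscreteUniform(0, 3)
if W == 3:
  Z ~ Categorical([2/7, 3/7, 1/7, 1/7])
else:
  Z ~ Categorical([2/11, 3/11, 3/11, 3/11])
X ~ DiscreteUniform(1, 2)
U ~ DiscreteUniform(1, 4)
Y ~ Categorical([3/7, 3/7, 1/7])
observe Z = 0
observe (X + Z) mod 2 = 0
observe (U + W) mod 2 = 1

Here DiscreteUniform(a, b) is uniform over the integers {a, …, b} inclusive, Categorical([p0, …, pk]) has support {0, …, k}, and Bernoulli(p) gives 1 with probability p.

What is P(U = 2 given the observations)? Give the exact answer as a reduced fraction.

P(U = 2 | obs) = 9/32

Enumerate traces; 24 have nonzero weight after conditioning:
  (W=0, Z=0, X=2, U=1, Y=0) weight 3/1232
  (W=0, Z=0, X=2, U=1, Y=1) weight 3/1232
  (W=0, Z=0, X=2, U=1, Y=2) weight 1/1232
  (W=0, Z=0, X=2, U=3, Y=0) weight 3/1232
  (W=0, Z=0, X=2, U=3, Y=1) weight 3/1232
  (W=0, Z=0, X=2, U=3, Y=2) weight 1/1232
  (W=1, Z=0, X=2, U=2, Y=0) weight 3/1232
  (W=1, Z=0, X=2, U=2, Y=1) weight 3/1232
  (W=1, Z=0, X=2, U=4, Y=0) weight 3/1232
  … 15 more
Group by U:
  weight(U=1) = 1/88
  weight(U=2) = 9/616
  weight(U=3) = 1/88
  weight(U=4) = 9/616
Total weight = 1/88 + 9/616 + 1/88 + 9/616 = 4/77
P(U=1 | obs) = 1/88 / 4/77 = 7/32
P(U=2 | obs) = 9/616 / 4/77 = 9/32
P(U=3 | obs) = 1/88 / 4/77 = 7/32
P(U=4 | obs) = 9/616 / 4/77 = 9/32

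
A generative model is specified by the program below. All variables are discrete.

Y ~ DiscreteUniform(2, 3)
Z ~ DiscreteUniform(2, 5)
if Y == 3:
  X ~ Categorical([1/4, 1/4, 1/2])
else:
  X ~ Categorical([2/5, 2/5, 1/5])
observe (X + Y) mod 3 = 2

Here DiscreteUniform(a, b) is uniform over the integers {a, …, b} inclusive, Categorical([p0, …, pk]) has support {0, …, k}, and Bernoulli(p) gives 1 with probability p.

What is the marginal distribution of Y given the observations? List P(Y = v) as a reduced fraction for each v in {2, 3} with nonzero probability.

Enumerate traces; 8 have nonzero weight after conditioning:
  (Y=2, Z=2, X=0) weight 1/20
  (Y=2, Z=3, X=0) weight 1/20
  (Y=2, Z=4, X=0) weight 1/20
  (Y=2, Z=5, X=0) weight 1/20
  (Y=3, Z=2, X=2) weight 1/16
  (Y=3, Z=3, X=2) weight 1/16
  (Y=3, Z=4, X=2) weight 1/16
  (Y=3, Z=5, X=2) weight 1/16
Group by Y:
  weight(Y=2) = 1/5
  weight(Y=3) = 1/4
Total weight = 1/5 + 1/4 = 9/20
P(Y=2 | obs) = 1/5 / 9/20 = 4/9
P(Y=3 | obs) = 1/4 / 9/20 = 5/9

P(Y=2) = 4/9, P(Y=3) = 5/9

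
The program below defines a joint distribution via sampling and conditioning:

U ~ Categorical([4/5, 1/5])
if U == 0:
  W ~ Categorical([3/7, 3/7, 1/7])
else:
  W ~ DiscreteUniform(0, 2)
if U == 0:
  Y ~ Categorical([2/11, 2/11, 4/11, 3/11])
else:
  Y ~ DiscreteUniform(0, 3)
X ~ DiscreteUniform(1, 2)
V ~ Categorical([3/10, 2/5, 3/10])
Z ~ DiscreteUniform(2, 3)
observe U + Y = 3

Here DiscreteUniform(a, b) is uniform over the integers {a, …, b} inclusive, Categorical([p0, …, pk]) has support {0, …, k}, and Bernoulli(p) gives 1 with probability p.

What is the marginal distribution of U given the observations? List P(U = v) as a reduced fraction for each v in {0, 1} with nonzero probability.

P(U=0) = 48/59, P(U=1) = 11/59

Enumerate traces; 72 have nonzero weight after conditioning:
  (U=0, W=0, Y=3, X=1, V=0, Z=2) weight 27/3850
  (U=0, W=0, Y=3, X=1, V=0, Z=3) weight 27/3850
  (U=0, W=0, Y=3, X=1, V=1, Z=2) weight 18/1925
  (U=0, W=0, Y=3, X=1, V=1, Z=3) weight 18/1925
  (U=0, W=0, Y=3, X=1, V=2, Z=2) weight 27/3850
  (U=0, W=0, Y=3, X=1, V=2, Z=3) weight 27/3850
  (U=0, W=0, Y=3, X=2, V=0, Z=2) weight 27/3850
  (U=0, W=0, Y=3, X=2, V=0, Z=3) weight 27/3850
  (U=1, W=0, Y=2, X=1, V=0, Z=2) weight 1/800
  … 63 more
Group by U:
  weight(U=0) = 12/55
  weight(U=1) = 1/20
Total weight = 12/55 + 1/20 = 59/220
P(U=0 | obs) = 12/55 / 59/220 = 48/59
P(U=1 | obs) = 1/20 / 59/220 = 11/59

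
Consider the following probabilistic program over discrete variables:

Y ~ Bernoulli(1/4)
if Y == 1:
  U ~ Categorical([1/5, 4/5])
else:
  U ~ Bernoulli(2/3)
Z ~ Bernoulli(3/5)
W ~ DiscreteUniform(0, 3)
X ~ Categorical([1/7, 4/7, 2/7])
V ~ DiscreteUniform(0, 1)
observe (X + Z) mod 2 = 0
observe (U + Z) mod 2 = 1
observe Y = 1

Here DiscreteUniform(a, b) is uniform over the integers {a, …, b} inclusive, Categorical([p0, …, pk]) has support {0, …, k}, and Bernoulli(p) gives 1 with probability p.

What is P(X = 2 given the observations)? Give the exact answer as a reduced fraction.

P(X = 2 | obs) = 4/9

Enumerate traces; 24 have nonzero weight after conditioning:
  (Y=1, U=0, Z=1, W=0, X=1, V=0) weight 3/1400
  (Y=1, U=0, Z=1, W=0, X=1, V=1) weight 3/1400
  (Y=1, U=0, Z=1, W=1, X=1, V=0) weight 3/1400
  (Y=1, U=0, Z=1, W=1, X=1, V=1) weight 3/1400
  (Y=1, U=0, Z=1, W=2, X=1, V=0) weight 3/1400
  (Y=1, U=0, Z=1, W=2, X=1, V=1) weight 3/1400
  (Y=1, U=0, Z=1, W=3, X=1, V=0) weight 3/1400
  (Y=1, U=0, Z=1, W=3, X=1, V=1) weight 3/1400
  (Y=1, U=1, Z=0, W=0, X=0, V=0) weight 1/700
  (Y=1, U=1, Z=0, W=0, X=2, V=0) weight 1/350
  … 14 more
Group by X:
  weight(X=0) = 2/175
  weight(X=1) = 3/175
  weight(X=2) = 4/175
Total weight = 2/175 + 3/175 + 4/175 = 9/175
P(X=0 | obs) = 2/175 / 9/175 = 2/9
P(X=1 | obs) = 3/175 / 9/175 = 1/3
P(X=2 | obs) = 4/175 / 9/175 = 4/9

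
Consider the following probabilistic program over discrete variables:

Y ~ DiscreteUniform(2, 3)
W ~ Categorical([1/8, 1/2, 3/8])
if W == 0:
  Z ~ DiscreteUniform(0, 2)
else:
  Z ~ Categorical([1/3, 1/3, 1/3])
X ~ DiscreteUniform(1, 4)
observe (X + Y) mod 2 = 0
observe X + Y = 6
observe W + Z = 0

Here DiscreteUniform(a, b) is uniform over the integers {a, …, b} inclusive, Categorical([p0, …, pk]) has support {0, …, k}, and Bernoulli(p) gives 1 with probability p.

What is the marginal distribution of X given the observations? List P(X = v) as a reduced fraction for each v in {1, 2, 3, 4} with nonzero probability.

Enumerate traces; 2 have nonzero weight after conditioning:
  (Y=2, W=0, Z=0, X=4) weight 1/192
  (Y=3, W=0, Z=0, X=3) weight 1/192
Group by X:
  weight(X=3) = 1/192
  weight(X=4) = 1/192
Total weight = 1/192 + 1/192 = 1/96
P(X=3 | obs) = 1/192 / 1/96 = 1/2
P(X=4 | obs) = 1/192 / 1/96 = 1/2

P(X=3) = 1/2, P(X=4) = 1/2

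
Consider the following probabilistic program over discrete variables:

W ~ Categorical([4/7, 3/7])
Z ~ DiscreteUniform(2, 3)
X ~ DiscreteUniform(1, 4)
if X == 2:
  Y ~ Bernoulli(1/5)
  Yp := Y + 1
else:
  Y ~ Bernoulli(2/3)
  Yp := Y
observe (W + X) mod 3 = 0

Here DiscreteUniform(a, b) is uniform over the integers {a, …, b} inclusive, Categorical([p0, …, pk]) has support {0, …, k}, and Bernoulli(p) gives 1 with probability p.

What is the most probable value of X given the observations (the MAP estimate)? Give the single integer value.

Enumerate traces; 8 have nonzero weight after conditioning:
  (W=0, Z=2, X=3, Y=0) weight 1/42
  (W=0, Z=2, X=3, Y=1) weight 1/21
  (W=0, Z=3, X=3, Y=0) weight 1/42
  (W=0, Z=3, X=3, Y=1) weight 1/21
  (W=1, Z=2, X=2, Y=0) weight 3/70
  (W=1, Z=2, X=2, Y=1) weight 3/280
  (W=1, Z=3, X=2, Y=0) weight 3/70
  (W=1, Z=3, X=2, Y=1) weight 3/280
Group by X:
  weight(X=2) = 3/28
  weight(X=3) = 1/7
Total weight = 3/28 + 1/7 = 1/4
P(X=2 | obs) = 3/28 / 1/4 = 3/7
P(X=3 | obs) = 1/7 / 1/4 = 4/7
argmax = 3

argmax_v P(X = v | obs) = 3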